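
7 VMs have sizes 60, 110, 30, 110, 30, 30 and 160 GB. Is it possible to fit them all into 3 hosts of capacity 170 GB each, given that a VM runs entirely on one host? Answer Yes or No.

Total = 530 GB; ⌈530/170⌉ = 4.
At least 4 hosts are required, but only 3 are allowed.

No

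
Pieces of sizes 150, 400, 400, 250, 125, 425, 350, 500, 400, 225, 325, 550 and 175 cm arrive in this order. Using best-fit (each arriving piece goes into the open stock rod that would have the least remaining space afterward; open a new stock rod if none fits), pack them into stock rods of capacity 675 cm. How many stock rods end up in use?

7

  150 → stock rod 1 (new)  [load 150/675]
  400 → stock rod 1  [load 550/675]
  400 → stock rod 2 (new)  [load 400/675]
  250 → stock rod 2  [load 650/675]
  125 → stock rod 1  [load 675/675]
  425 → stock rod 3 (new)  [load 425/675]
  350 → stock rod 4 (new)  [load 350/675]
  500 → stock rod 5 (new)  [load 500/675]
  400 → stock rod 6 (new)  [load 400/675]
  225 → stock rod 3  [load 650/675]
  325 → stock rod 4  [load 675/675]
  550 → stock rod 7 (new)  [load 550/675]
  175 → stock rod 5  [load 675/675]
7 stock rods opened.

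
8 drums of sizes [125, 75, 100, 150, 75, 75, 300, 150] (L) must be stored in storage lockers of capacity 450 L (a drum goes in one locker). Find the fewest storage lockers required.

3

Total = 300 + 150 + 150 + 125 + 100 + 75 + 75 + 75 = 1050 L.
Lower bound: ⌈1050/450⌉ = 3 storage lockers.
A packing using 3 storage lockers:
  locker 1: 300 + 150 = 450
  locker 2: 150 + 125 + 100 + 75 = 450
  locker 3: 75 + 75 = 150
This matches the lower bound, so 3 is optimal.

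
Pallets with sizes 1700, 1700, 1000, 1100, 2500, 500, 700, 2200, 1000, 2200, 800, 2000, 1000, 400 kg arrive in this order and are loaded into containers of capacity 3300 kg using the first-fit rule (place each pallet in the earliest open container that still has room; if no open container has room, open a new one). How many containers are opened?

  1700 → container 1 (new)  [load 1700/3300]
  1700 → container 2 (new)  [load 1700/3300]
  1000 → container 1  [load 2700/3300]
  1100 → container 2  [load 2800/3300]
  2500 → container 3 (new)  [load 2500/3300]
  500 → container 1  [load 3200/3300]
  700 → container 3  [load 3200/3300]
  2200 → container 4 (new)  [load 2200/3300]
  1000 → container 4  [load 3200/3300]
  2200 → container 5 (new)  [load 2200/3300]
  800 → container 5  [load 3000/3300]
  2000 → container 6 (new)  [load 2000/3300]
  1000 → container 6  [load 3000/3300]
  400 → container 2  [load 3200/3300]
6 containers opened.

6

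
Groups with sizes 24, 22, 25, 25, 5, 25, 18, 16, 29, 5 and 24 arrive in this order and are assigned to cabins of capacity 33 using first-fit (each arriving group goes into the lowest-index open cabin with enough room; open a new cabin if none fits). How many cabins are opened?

  24 → cabin 1 (new)  [load 24/33]
  22 → cabin 2 (new)  [load 22/33]
  25 → cabin 3 (new)  [load 25/33]
  25 → cabin 4 (new)  [load 25/33]
  5 → cabin 1  [load 29/33]
  25 → cabin 5 (new)  [load 25/33]
  18 → cabin 6 (new)  [load 18/33]
  16 → cabin 7 (new)  [load 16/33]
  29 → cabin 8 (new)  [load 29/33]
  5 → cabin 2  [load 27/33]
  24 → cabin 9 (new)  [load 24/33]
9 cabins opened.

9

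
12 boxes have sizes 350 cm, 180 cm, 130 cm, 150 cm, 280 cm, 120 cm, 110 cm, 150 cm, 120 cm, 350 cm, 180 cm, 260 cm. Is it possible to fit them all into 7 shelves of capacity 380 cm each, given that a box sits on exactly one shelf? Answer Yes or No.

Yes

A valid assignment using 7 shelves:
  shelf 1: 350 = 350
  shelf 2: 350 = 350
  shelf 3: 280 = 280
  shelf 4: 260 + 120 = 380
  shelf 5: 180 + 180 = 360
  shelf 6: 150 + 150 = 300
  shelf 7: 130 + 120 + 110 = 360
Every load is within 380 cm, so 7 shelves suffice.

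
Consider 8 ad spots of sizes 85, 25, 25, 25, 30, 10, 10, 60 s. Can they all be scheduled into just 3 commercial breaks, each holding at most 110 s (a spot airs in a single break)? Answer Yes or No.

A valid assignment using 3 commercial breaks:
  break 1: 85 + 25 = 110
  break 2: 60 + 30 + 10 + 10 = 110
  break 3: 25 + 25 = 50
Every load is within 110 s, so 3 commercial breaks suffice.

Yes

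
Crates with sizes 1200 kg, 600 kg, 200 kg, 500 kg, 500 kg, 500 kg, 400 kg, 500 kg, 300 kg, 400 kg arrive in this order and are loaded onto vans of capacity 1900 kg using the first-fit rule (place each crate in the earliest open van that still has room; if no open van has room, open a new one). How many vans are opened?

  1200 → van 1 (new)  [load 1200/1900]
  600 → van 1  [load 1800/1900]
  200 → van 2 (new)  [load 200/1900]
  500 → van 2  [load 700/1900]
  500 → van 2  [load 1200/1900]
  500 → van 2  [load 1700/1900]
  400 → van 3 (new)  [load 400/1900]
  500 → van 3  [load 900/1900]
  300 → van 3  [load 1200/1900]
  400 → van 3  [load 1600/1900]
3 vans opened.

3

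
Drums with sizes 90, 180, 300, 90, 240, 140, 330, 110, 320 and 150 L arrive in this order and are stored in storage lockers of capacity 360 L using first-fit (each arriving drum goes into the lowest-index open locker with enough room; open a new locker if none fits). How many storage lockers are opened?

6

  90 → locker 1 (new)  [load 90/360]
  180 → locker 1  [load 270/360]
  300 → locker 2 (new)  [load 300/360]
  90 → locker 1  [load 360/360]
  240 → locker 3 (new)  [load 240/360]
  140 → locker 4 (new)  [load 140/360]
  330 → locker 5 (new)  [load 330/360]
  110 → locker 3  [load 350/360]
  320 → locker 6 (new)  [load 320/360]
  150 → locker 4  [load 290/360]
6 storage lockers opened.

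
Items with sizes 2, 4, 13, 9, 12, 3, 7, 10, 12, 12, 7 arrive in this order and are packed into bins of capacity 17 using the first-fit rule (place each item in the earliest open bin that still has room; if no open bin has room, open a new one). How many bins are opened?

  2 → bin 1 (new)  [load 2/17]
  4 → bin 1  [load 6/17]
  13 → bin 2 (new)  [load 13/17]
  9 → bin 1  [load 15/17]
  12 → bin 3 (new)  [load 12/17]
  3 → bin 2  [load 16/17]
  7 → bin 4 (new)  [load 7/17]
  10 → bin 4  [load 17/17]
  12 → bin 5 (new)  [load 12/17]
  12 → bin 6 (new)  [load 12/17]
  7 → bin 7 (new)  [load 7/17]
7 bins opened.

7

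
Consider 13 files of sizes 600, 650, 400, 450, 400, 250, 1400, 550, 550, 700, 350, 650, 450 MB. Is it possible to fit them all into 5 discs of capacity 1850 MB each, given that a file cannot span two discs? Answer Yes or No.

A valid assignment using 4 discs:
  disc 1: 1400 + 450 = 1850
  disc 2: 700 + 600 + 550 = 1850
  disc 3: 650 + 650 + 550 = 1850
  disc 4: 450 + 400 + 400 + 350 + 250 = 1850
That uses only 4 ≤ 5, so 5 discs are enough.

Yes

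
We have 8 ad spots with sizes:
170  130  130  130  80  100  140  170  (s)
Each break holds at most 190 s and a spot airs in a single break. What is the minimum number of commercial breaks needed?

Total = 170 + 170 + 140 + 130 + 130 + 130 + 100 + 80 = 1050 s.
Lower bound: ⌈1050/190⌉ = 6 commercial breaks.
Also, 7 ad spots each exceed 95 s, and no two of those can share a break, so at least 7 commercial breaks are needed.
A packing using 7 commercial breaks:
  break 1: 170 = 170
  break 2: 170 = 170
  break 3: 140 = 140
  break 4: 130 = 130
  break 5: 130 = 130
  break 6: 130 = 130
  break 7: 100 + 80 = 180
This matches the lower bound, so 7 is optimal.

7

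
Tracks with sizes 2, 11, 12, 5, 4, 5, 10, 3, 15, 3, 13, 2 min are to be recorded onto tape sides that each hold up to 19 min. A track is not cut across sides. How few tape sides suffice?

Total = 15 + 13 + 12 + 11 + 10 + 5 + 5 + 4 + 3 + 3 + 2 + 2 = 85 min.
Lower bound: ⌈85/19⌉ = 5 tape sides.
A packing using 5 tape sides:
  side 1: 15 + 4 = 19
  side 2: 13 + 5 = 18
  side 3: 12 + 5 + 2 = 19
  side 4: 11 + 3 + 3 + 2 = 19
  side 5: 10 = 10
This matches the lower bound, so 5 is optimal.

5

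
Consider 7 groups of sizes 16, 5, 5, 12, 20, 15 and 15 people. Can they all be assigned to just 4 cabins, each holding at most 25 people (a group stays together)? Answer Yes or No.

No

Total = 88 people; ⌈88/25⌉ = 4.
The bound of 4 does not rule out 4, but exhaustive search shows no assignment into 4 cabins of capacity 25 people exists — the minimum is 5.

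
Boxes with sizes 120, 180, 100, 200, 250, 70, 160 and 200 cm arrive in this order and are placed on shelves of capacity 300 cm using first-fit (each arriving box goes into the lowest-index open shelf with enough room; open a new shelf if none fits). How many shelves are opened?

  120 → shelf 1 (new)  [load 120/300]
  180 → shelf 1  [load 300/300]
  100 → shelf 2 (new)  [load 100/300]
  200 → shelf 2  [load 300/300]
  250 → shelf 3 (new)  [load 250/300]
  70 → shelf 4 (new)  [load 70/300]
  160 → shelf 4  [load 230/300]
  200 → shelf 5 (new)  [load 200/300]
5 shelves opened.

5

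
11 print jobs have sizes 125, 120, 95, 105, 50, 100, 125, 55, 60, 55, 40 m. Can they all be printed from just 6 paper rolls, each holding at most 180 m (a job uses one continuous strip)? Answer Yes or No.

A valid assignment using 6 paper rolls:
  roll 1: 125 + 55 = 180
  roll 2: 125 + 55 = 180
  roll 3: 120 + 60 = 180
  roll 4: 105 + 50 = 155
  roll 5: 100 + 40 = 140
  roll 6: 95 = 95
Every load is within 180 m, so 6 paper rolls suffice.

Yes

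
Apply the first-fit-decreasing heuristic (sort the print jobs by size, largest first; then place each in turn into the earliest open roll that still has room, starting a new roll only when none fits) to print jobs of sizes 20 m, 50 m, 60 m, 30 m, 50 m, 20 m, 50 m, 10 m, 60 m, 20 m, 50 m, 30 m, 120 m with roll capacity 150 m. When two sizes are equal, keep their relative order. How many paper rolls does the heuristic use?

Sorted descending: 120, 60, 60, 50, 50, 50, 50, 30, 30, 20, 20, 20, 10.
  120 → roll 1 (new)  [load 120/150]
  60 → roll 2 (new)  [load 60/150]
  60 → roll 2  [load 120/150]
  50 → roll 3 (new)  [load 50/150]
  50 → roll 3  [load 100/150]
  50 → roll 3  [load 150/150]
  50 → roll 4 (new)  [load 50/150]
  30 → roll 1  [load 150/150]
  30 → roll 2  [load 150/150]
  20 → roll 4  [load 70/150]
  20 → roll 4  [load 90/150]
  20 → roll 4  [load 110/150]
  10 → roll 4  [load 120/150]
4 paper rolls opened.

4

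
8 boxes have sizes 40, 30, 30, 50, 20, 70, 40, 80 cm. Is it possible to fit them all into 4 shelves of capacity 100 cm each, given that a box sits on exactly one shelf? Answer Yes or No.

Yes

A valid assignment using 4 shelves:
  shelf 1: 80 + 20 = 100
  shelf 2: 70 + 30 = 100
  shelf 3: 50 + 40 = 90
  shelf 4: 40 + 30 = 70
Every load is within 100 cm, so 4 shelves suffice.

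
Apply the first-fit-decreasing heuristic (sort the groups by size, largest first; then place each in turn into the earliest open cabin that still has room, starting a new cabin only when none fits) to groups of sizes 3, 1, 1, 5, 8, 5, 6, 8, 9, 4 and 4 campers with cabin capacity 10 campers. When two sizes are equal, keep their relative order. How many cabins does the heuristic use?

6

Sorted descending: 9, 8, 8, 6, 5, 5, 4, 4, 3, 1, 1.
  9 → cabin 1 (new)  [load 9/10]
  8 → cabin 2 (new)  [load 8/10]
  8 → cabin 3 (new)  [load 8/10]
  6 → cabin 4 (new)  [load 6/10]
  5 → cabin 5 (new)  [load 5/10]
  5 → cabin 5  [load 10/10]
  4 → cabin 4  [load 10/10]
  4 → cabin 6 (new)  [load 4/10]
  3 → cabin 6  [load 7/10]
  1 → cabin 1  [load 10/10]
  1 → cabin 2  [load 9/10]
6 cabins opened.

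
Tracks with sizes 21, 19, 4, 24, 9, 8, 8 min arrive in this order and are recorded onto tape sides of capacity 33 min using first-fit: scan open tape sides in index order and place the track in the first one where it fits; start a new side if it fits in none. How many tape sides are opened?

  21 → side 1 (new)  [load 21/33]
  19 → side 2 (new)  [load 19/33]
  4 → side 1  [load 25/33]
  24 → side 3 (new)  [load 24/33]
  9 → side 2  [load 28/33]
  8 → side 1  [load 33/33]
  8 → side 3  [load 32/33]
3 tape sides opened.

3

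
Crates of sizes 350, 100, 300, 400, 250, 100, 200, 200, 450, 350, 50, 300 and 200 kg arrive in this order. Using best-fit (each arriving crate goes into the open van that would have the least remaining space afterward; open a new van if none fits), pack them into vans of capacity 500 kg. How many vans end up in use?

7

  350 → van 1 (new)  [load 350/500]
  100 → van 1  [load 450/500]
  300 → van 2 (new)  [load 300/500]
  400 → van 3 (new)  [load 400/500]
  250 → van 4 (new)  [load 250/500]
  100 → van 3  [load 500/500]
  200 → van 2  [load 500/500]
  200 → van 4  [load 450/500]
  450 → van 5 (new)  [load 450/500]
  350 → van 6 (new)  [load 350/500]
  50 → van 1  [load 500/500]
  300 → van 7 (new)  [load 300/500]
  200 → van 7  [load 500/500]
7 vans opened.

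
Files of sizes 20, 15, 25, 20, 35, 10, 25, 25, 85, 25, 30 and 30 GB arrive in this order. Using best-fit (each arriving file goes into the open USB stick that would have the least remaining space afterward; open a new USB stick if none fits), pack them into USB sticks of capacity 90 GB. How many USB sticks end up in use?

  20 → USB stick 1 (new)  [load 20/90]
  15 → USB stick 1  [load 35/90]
  25 → USB stick 1  [load 60/90]
  20 → USB stick 1  [load 80/90]
  35 → USB stick 2 (new)  [load 35/90]
  10 → USB stick 1  [load 90/90]
  25 → USB stick 2  [load 60/90]
  25 → USB stick 2  [load 85/90]
  85 → USB stick 3 (new)  [load 85/90]
  25 → USB stick 4 (new)  [load 25/90]
  30 → USB stick 4  [load 55/90]
  30 → USB stick 4  [load 85/90]
4 USB sticks opened.

4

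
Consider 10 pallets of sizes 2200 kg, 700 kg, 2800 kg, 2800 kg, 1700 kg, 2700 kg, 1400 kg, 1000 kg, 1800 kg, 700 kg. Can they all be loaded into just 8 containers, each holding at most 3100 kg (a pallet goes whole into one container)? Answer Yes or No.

Yes

A valid assignment using 7 containers:
  container 1: 2800 = 2800
  container 2: 2800 = 2800
  container 3: 2700 = 2700
  container 4: 2200 + 700 = 2900
  container 5: 1800 + 1000 = 2800
  container 6: 1700 + 1400 = 3100
  container 7: 700 = 700
That uses only 7 ≤ 8, so 8 containers are enough.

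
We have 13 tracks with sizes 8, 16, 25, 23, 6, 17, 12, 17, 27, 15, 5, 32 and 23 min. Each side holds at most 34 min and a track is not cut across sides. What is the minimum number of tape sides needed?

8

Total = 32 + 27 + 25 + 23 + 23 + 17 + 17 + 16 + 15 + 12 + 8 + 6 + 5 = 226 min.
Lower bound: ⌈226/34⌉ = 7 tape sides.
A packing using 8 tape sides:
  side 1: 32 = 32
  side 2: 27 + 6 = 33
  side 3: 25 + 8 = 33
  side 4: 23 + 5 = 28
  side 5: 23 = 23
  side 6: 17 + 17 = 34
  side 7: 16 + 15 = 31
  side 8: 12 = 12
No arrangement into 7 tape sides stays within capacity, so 8 is optimal.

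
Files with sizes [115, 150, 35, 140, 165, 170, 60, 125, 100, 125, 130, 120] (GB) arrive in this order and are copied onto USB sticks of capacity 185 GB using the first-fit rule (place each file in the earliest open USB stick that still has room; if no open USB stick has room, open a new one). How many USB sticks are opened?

  115 → USB stick 1 (new)  [load 115/185]
  150 → USB stick 2 (new)  [load 150/185]
  35 → USB stick 1  [load 150/185]
  140 → USB stick 3 (new)  [load 140/185]
  165 → USB stick 4 (new)  [load 165/185]
  170 → USB stick 5 (new)  [load 170/185]
  60 → USB stick 6 (new)  [load 60/185]
  125 → USB stick 6  [load 185/185]
  100 → USB stick 7 (new)  [load 100/185]
  125 → USB stick 8 (new)  [load 125/185]
  130 → USB stick 9 (new)  [load 130/185]
  120 → USB stick 10 (new)  [load 120/185]
10 USB sticks opened.

10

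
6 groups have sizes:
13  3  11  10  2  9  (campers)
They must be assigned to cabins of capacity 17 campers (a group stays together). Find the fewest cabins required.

Total = 13 + 11 + 10 + 9 + 3 + 2 = 48 campers.
Lower bound: ⌈48/17⌉ = 3 cabins.
Also, 4 groups each exceed 17/2 campers, and no two of those can share a cabin, so at least 4 cabins are needed.
A packing using 4 cabins:
  cabin 1: 13 + 3 = 16
  cabin 2: 11 + 2 = 13
  cabin 3: 10 = 10
  cabin 4: 9 = 9
This matches the lower bound, so 4 is optimal.

4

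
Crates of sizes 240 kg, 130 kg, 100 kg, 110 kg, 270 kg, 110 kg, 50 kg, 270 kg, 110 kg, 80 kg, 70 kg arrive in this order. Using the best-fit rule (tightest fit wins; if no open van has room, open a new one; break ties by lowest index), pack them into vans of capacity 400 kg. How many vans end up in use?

  240 → van 1 (new)  [load 240/400]
  130 → van 1  [load 370/400]
  100 → van 2 (new)  [load 100/400]
  110 → van 2  [load 210/400]
  270 → van 3 (new)  [load 270/400]
  110 → van 3  [load 380/400]
  50 → van 2  [load 260/400]
  270 → van 4 (new)  [load 270/400]
  110 → van 4  [load 380/400]
  80 → van 2  [load 340/400]
  70 → van 5 (new)  [load 70/400]
5 vans opened.

5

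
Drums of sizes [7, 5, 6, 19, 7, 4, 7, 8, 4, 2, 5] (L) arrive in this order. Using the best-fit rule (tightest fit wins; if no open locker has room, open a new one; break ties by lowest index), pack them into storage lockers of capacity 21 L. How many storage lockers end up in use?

4

  7 → locker 1 (new)  [load 7/21]
  5 → locker 1  [load 12/21]
  6 → locker 1  [load 18/21]
  19 → locker 2 (new)  [load 19/21]
  7 → locker 3 (new)  [load 7/21]
  4 → locker 3  [load 11/21]
  7 → locker 3  [load 18/21]
  8 → locker 4 (new)  [load 8/21]
  4 → locker 4  [load 12/21]
  2 → locker 2  [load 21/21]
  5 → locker 4  [load 17/21]
4 storage lockers opened.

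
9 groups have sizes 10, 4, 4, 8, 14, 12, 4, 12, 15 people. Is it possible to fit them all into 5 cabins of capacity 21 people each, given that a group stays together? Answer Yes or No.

A valid assignment using 5 cabins:
  cabin 1: 15 + 4 = 19
  cabin 2: 14 + 4 = 18
  cabin 3: 12 + 8 = 20
  cabin 4: 12 + 4 = 16
  cabin 5: 10 = 10
Every load is within 21 people, so 5 cabins suffice.

Yes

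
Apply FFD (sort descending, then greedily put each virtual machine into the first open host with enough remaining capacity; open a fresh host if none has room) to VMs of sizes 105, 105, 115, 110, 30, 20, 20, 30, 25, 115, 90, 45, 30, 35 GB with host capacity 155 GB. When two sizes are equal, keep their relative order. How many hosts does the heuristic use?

Sorted descending: 115, 115, 110, 105, 105, 90, 45, 35, 30, 30, 30, 25, 20, 20.
  115 → host 1 (new)  [load 115/155]
  115 → host 2 (new)  [load 115/155]
  110 → host 3 (new)  [load 110/155]
  105 → host 4 (new)  [load 105/155]
  105 → host 5 (new)  [load 105/155]
  90 → host 6 (new)  [load 90/155]
  45 → host 3  [load 155/155]
  35 → host 1  [load 150/155]
  30 → host 2  [load 145/155]
  30 → host 4  [load 135/155]
  30 → host 5  [load 135/155]
  25 → host 6  [load 115/155]
  20 → host 4  [load 155/155]
  20 → host 5  [load 155/155]
6 hosts opened.

6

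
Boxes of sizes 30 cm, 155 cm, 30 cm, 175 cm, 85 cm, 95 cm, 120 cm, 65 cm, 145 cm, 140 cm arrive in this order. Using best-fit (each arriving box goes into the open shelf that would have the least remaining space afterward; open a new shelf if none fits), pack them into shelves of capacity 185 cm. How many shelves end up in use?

7

  30 → shelf 1 (new)  [load 30/185]
  155 → shelf 1  [load 185/185]
  30 → shelf 2 (new)  [load 30/185]
  175 → shelf 3 (new)  [load 175/185]
  85 → shelf 2  [load 115/185]
  95 → shelf 4 (new)  [load 95/185]
  120 → shelf 5 (new)  [load 120/185]
  65 → shelf 5  [load 185/185]
  145 → shelf 6 (new)  [load 145/185]
  140 → shelf 7 (new)  [load 140/185]
7 shelves opened.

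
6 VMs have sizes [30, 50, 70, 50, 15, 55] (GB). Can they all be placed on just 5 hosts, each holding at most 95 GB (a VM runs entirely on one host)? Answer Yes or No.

Yes

A valid assignment using 4 hosts:
  host 1: 70 + 15 = 85
  host 2: 55 + 30 = 85
  host 3: 50 = 50
  host 4: 50 = 50
That uses only 4 ≤ 5, so 5 hosts are enough.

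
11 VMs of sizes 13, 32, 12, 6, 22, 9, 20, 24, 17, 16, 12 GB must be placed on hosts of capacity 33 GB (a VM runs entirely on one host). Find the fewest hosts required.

6

Total = 32 + 24 + 22 + 20 + 17 + 16 + 13 + 12 + 12 + 9 + 6 = 183 GB.
Lower bound: ⌈183/33⌉ = 6 hosts.
A packing using 6 hosts:
  host 1: 32 = 32
  host 2: 24 + 9 = 33
  host 3: 22 + 6 = 28
  host 4: 20 + 13 = 33
  host 5: 17 + 16 = 33
  host 6: 12 + 12 = 24
This matches the lower bound, so 6 is optimal.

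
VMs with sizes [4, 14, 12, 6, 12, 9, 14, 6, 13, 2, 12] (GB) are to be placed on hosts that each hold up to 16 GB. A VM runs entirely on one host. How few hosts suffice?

Total = 14 + 14 + 13 + 12 + 12 + 12 + 9 + 6 + 6 + 4 + 2 = 104 GB.
Lower bound: ⌈104/16⌉ = 7 hosts.
A packing using 8 hosts:
  host 1: 14 + 2 = 16
  host 2: 14 = 14
  host 3: 13 = 13
  host 4: 12 + 4 = 16
  host 5: 12 = 12
  host 6: 12 = 12
  host 7: 9 + 6 = 15
  host 8: 6 = 6
No arrangement into 7 hosts stays within capacity, so 8 is optimal.

8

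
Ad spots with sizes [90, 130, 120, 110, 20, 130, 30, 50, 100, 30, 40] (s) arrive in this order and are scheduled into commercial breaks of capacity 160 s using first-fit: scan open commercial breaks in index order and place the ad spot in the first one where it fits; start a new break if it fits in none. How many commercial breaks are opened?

6

  90 → break 1 (new)  [load 90/160]
  130 → break 2 (new)  [load 130/160]
  120 → break 3 (new)  [load 120/160]
  110 → break 4 (new)  [load 110/160]
  20 → break 1  [load 110/160]
  130 → break 5 (new)  [load 130/160]
  30 → break 1  [load 140/160]
  50 → break 4  [load 160/160]
  100 → break 6 (new)  [load 100/160]
  30 → break 2  [load 160/160]
  40 → break 3  [load 160/160]
6 commercial breaks opened.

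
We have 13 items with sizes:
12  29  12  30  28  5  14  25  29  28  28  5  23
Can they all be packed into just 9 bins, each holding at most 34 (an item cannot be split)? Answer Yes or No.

Total = 268; ⌈268/34⌉ = 8.
The bound of 8 does not rule out 9, but exhaustive search shows no assignment into 9 bins of capacity 34 exists — the minimum is 10.

No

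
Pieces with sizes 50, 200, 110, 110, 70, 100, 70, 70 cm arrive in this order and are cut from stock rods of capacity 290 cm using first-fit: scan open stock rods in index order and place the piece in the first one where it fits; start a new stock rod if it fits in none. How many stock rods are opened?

  50 → stock rod 1 (new)  [load 50/290]
  200 → stock rod 1  [load 250/290]
  110 → stock rod 2 (new)  [load 110/290]
  110 → stock rod 2  [load 220/290]
  70 → stock rod 2  [load 290/290]
  100 → stock rod 3 (new)  [load 100/290]
  70 → stock rod 3  [load 170/290]
  70 → stock rod 3  [load 240/290]
3 stock rods opened.

3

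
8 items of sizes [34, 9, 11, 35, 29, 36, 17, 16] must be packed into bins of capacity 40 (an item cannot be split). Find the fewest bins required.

6

Total = 36 + 35 + 34 + 29 + 17 + 16 + 11 + 9 = 187.
Lower bound: ⌈187/40⌉ = 5 bins.
A packing using 6 bins:
  bin 1: 36 = 36
  bin 2: 35 = 35
  bin 3: 34 = 34
  bin 4: 29 + 11 = 40
  bin 5: 17 + 16 = 33
  bin 6: 9 = 9
No arrangement into 5 bins stays within capacity, so 6 is optimal.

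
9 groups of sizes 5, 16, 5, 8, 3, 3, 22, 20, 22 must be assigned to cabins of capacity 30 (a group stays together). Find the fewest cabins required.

4

Total = 22 + 22 + 20 + 16 + 8 + 5 + 5 + 3 + 3 = 104.
Lower bound: ⌈104/30⌉ = 4 cabins.
A packing using 4 cabins:
  cabin 1: 22 + 8 = 30
  cabin 2: 22 + 5 + 3 = 30
  cabin 3: 20 + 5 + 3 = 28
  cabin 4: 16 = 16
This matches the lower bound, so 4 is optimal.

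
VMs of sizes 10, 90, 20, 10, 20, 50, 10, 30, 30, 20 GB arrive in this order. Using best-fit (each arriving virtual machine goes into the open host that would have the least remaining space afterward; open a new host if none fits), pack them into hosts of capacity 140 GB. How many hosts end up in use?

  10 → host 1 (new)  [load 10/140]
  90 → host 1  [load 100/140]
  20 → host 1  [load 120/140]
  10 → host 1  [load 130/140]
  20 → host 2 (new)  [load 20/140]
  50 → host 2  [load 70/140]
  10 → host 1  [load 140/140]
  30 → host 2  [load 100/140]
  30 → host 2  [load 130/140]
  20 → host 3 (new)  [load 20/140]
3 hosts opened.

3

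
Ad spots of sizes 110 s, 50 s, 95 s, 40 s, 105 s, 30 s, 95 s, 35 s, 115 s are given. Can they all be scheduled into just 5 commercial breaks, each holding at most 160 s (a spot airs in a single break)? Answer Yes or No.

Yes

A valid assignment using 5 commercial breaks:
  break 1: 115 + 40 = 155
  break 2: 110 + 50 = 160
  break 3: 105 + 35 = 140
  break 4: 95 + 30 = 125
  break 5: 95 = 95
Every load is within 160 s, so 5 commercial breaks suffice.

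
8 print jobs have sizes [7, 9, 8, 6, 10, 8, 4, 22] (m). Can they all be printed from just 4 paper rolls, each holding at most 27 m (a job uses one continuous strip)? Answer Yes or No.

A valid assignment using 3 paper rolls:
  roll 1: 22 + 4 = 26
  roll 2: 10 + 9 + 8 = 27
  roll 3: 8 + 7 + 6 = 21
That uses only 3 ≤ 4, so 4 paper rolls are enough.

Yes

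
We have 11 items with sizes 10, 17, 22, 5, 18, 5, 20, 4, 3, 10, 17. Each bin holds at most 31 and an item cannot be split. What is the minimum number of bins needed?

5

Total = 22 + 20 + 18 + 17 + 17 + 10 + 10 + 5 + 5 + 4 + 3 = 131.
Lower bound: ⌈131/31⌉ = 5 bins.
A packing using 5 bins:
  bin 1: 22 + 5 + 4 = 31
  bin 2: 20 + 10 = 30
  bin 3: 18 + 10 + 3 = 31
  bin 4: 17 + 5 = 22
  bin 5: 17 = 17
This matches the lower bound, so 5 is optimal.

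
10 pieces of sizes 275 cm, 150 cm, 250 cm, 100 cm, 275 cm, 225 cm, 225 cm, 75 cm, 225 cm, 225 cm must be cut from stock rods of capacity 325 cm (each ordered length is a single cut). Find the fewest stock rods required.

Total = 275 + 275 + 250 + 225 + 225 + 225 + 225 + 150 + 100 + 75 = 2025 cm.
Lower bound: ⌈2025/325⌉ = 7 stock rods.
A packing using 8 stock rods:
  stock rod 1: 275 = 275
  stock rod 2: 275 = 275
  stock rod 3: 250 + 75 = 325
  stock rod 4: 225 + 100 = 325
  stock rod 5: 225 = 225
  stock rod 6: 225 = 225
  stock rod 7: 225 = 225
  stock rod 8: 150 = 150
No arrangement into 7 stock rods stays within capacity, so 8 is optimal.

8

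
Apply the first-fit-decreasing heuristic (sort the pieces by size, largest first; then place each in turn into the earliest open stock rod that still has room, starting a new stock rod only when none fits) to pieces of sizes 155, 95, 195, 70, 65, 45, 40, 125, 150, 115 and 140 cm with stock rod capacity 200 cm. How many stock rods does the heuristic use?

Sorted descending: 195, 155, 150, 140, 125, 115, 95, 70, 65, 45, 40.
  195 → stock rod 1 (new)  [load 195/200]
  155 → stock rod 2 (new)  [load 155/200]
  150 → stock rod 3 (new)  [load 150/200]
  140 → stock rod 4 (new)  [load 140/200]
  125 → stock rod 5 (new)  [load 125/200]
  115 → stock rod 6 (new)  [load 115/200]
  95 → stock rod 7 (new)  [load 95/200]
  70 → stock rod 5  [load 195/200]
  65 → stock rod 6  [load 180/200]
  45 → stock rod 2  [load 200/200]
  40 → stock rod 3  [load 190/200]
7 stock rods opened.

7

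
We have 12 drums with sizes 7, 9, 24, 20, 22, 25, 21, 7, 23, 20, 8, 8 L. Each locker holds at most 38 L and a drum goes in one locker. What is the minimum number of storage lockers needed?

7

Total = 25 + 24 + 23 + 22 + 21 + 20 + 20 + 9 + 8 + 8 + 7 + 7 = 194 L.
Lower bound: ⌈194/38⌉ = 6 storage lockers.
Also, 7 drums each exceed 19 L, and no two of those can share a locker, so at least 7 storage lockers are needed.
A packing using 7 storage lockers:
  locker 1: 25 + 9 = 34
  locker 2: 24 + 8 = 32
  locker 3: 23 + 8 + 7 = 38
  locker 4: 22 + 7 = 29
  locker 5: 21 = 21
  locker 6: 20 = 20
  locker 7: 20 = 20
This matches the lower bound, so 7 is optimal.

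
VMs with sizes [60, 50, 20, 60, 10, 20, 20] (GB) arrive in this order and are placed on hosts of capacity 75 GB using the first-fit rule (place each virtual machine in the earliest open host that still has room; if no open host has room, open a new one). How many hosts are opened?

4

  60 → host 1 (new)  [load 60/75]
  50 → host 2 (new)  [load 50/75]
  20 → host 2  [load 70/75]
  60 → host 3 (new)  [load 60/75]
  10 → host 1  [load 70/75]
  20 → host 4 (new)  [load 20/75]
  20 → host 4  [load 40/75]
4 hosts opened.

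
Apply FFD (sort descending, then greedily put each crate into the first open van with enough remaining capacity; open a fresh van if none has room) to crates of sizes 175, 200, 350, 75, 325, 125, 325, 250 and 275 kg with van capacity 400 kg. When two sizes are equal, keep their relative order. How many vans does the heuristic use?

6

Sorted descending: 350, 325, 325, 275, 250, 200, 175, 125, 75.
  350 → van 1 (new)  [load 350/400]
  325 → van 2 (new)  [load 325/400]
  325 → van 3 (new)  [load 325/400]
  275 → van 4 (new)  [load 275/400]
  250 → van 5 (new)  [load 250/400]
  200 → van 6 (new)  [load 200/400]
  175 → van 6  [load 375/400]
  125 → van 4  [load 400/400]
  75 → van 2  [load 400/400]
6 vans opened.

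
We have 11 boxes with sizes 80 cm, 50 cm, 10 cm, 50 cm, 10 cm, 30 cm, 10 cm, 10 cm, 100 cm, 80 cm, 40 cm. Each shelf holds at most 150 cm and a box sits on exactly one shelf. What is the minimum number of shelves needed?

Total = 100 + 80 + 80 + 50 + 50 + 40 + 30 + 10 + 10 + 10 + 10 = 470 cm.
Lower bound: ⌈470/150⌉ = 4 shelves.
A packing using 4 shelves:
  shelf 1: 100 + 50 = 150
  shelf 2: 80 + 50 + 10 + 10 = 150
  shelf 3: 80 + 40 + 30 = 150
  shelf 4: 10 + 10 = 20
This matches the lower bound, so 4 is optimal.

4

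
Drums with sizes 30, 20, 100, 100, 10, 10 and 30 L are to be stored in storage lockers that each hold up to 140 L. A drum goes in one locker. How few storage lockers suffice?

3

Total = 100 + 100 + 30 + 30 + 20 + 10 + 10 = 300 L.
Lower bound: ⌈300/140⌉ = 3 storage lockers.
A packing using 3 storage lockers:
  locker 1: 100 + 30 + 10 = 140
  locker 2: 100 + 30 + 10 = 140
  locker 3: 20 = 20
This matches the lower bound, so 3 is optimal.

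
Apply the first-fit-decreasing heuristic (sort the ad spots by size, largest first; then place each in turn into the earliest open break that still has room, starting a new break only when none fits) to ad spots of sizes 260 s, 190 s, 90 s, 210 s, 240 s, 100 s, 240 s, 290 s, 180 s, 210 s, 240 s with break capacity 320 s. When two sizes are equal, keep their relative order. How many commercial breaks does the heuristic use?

9

Sorted descending: 290, 260, 240, 240, 240, 210, 210, 190, 180, 100, 90.
  290 → break 1 (new)  [load 290/320]
  260 → break 2 (new)  [load 260/320]
  240 → break 3 (new)  [load 240/320]
  240 → break 4 (new)  [load 240/320]
  240 → break 5 (new)  [load 240/320]
  210 → break 6 (new)  [load 210/320]
  210 → break 7 (new)  [load 210/320]
  190 → break 8 (new)  [load 190/320]
  180 → break 9 (new)  [load 180/320]
  100 → break 6  [load 310/320]
  90 → break 7  [load 300/320]
9 commercial breaks opened.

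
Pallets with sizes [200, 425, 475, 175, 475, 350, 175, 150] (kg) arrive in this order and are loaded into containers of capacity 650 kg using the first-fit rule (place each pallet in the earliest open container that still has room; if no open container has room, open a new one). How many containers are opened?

4

  200 → container 1 (new)  [load 200/650]
  425 → container 1  [load 625/650]
  475 → container 2 (new)  [load 475/650]
  175 → container 2  [load 650/650]
  475 → container 3 (new)  [load 475/650]
  350 → container 4 (new)  [load 350/650]
  175 → container 3  [load 650/650]
  150 → container 4  [load 500/650]
4 containers opened.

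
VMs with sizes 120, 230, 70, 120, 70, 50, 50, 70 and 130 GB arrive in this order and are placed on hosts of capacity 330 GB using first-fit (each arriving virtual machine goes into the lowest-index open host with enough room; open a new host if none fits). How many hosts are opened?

3

  120 → host 1 (new)  [load 120/330]
  230 → host 2 (new)  [load 230/330]
  70 → host 1  [load 190/330]
  120 → host 1  [load 310/330]
  70 → host 2  [load 300/330]
  50 → host 3 (new)  [load 50/330]
  50 → host 3  [load 100/330]
  70 → host 3  [load 170/330]
  130 → host 3  [load 300/330]
3 hosts opened.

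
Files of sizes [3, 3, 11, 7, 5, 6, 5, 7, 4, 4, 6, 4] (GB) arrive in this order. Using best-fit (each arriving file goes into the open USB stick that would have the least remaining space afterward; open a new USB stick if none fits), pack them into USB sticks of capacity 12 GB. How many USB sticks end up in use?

  3 → USB stick 1 (new)  [load 3/12]
  3 → USB stick 1  [load 6/12]
  11 → USB stick 2 (new)  [load 11/12]
  7 → USB stick 3 (new)  [load 7/12]
  5 → USB stick 3  [load 12/12]
  6 → USB stick 1  [load 12/12]
  5 → USB stick 4 (new)  [load 5/12]
  7 → USB stick 4  [load 12/12]
  4 → USB stick 5 (new)  [load 4/12]
  4 → USB stick 5  [load 8/12]
  6 → USB stick 6 (new)  [load 6/12]
  4 → USB stick 5  [load 12/12]
6 USB sticks opened.

6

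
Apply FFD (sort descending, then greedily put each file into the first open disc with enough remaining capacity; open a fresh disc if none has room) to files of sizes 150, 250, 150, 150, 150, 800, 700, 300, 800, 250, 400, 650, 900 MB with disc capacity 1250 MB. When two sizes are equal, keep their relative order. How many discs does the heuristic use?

Sorted descending: 900, 800, 800, 700, 650, 400, 300, 250, 250, 150, 150, 150, 150.
  900 → disc 1 (new)  [load 900/1250]
  800 → disc 2 (new)  [load 800/1250]
  800 → disc 3 (new)  [load 800/1250]
  700 → disc 4 (new)  [load 700/1250]
  650 → disc 5 (new)  [load 650/1250]
  400 → disc 2  [load 1200/1250]
  300 → disc 1  [load 1200/1250]
  250 → disc 3  [load 1050/1250]
  250 → disc 4  [load 950/1250]
  150 → disc 3  [load 1200/1250]
  150 → disc 4  [load 1100/1250]
  150 → disc 4  [load 1250/1250]
  150 → disc 5  [load 800/1250]
5 discs opened.

5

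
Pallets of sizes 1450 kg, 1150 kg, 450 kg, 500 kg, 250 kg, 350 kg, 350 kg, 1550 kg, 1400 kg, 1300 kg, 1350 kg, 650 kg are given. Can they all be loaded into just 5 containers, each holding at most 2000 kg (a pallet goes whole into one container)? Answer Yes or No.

Total = 10750 kg; ⌈10750/2000⌉ = 6.
At least 6 containers are required, but only 5 are allowed.

No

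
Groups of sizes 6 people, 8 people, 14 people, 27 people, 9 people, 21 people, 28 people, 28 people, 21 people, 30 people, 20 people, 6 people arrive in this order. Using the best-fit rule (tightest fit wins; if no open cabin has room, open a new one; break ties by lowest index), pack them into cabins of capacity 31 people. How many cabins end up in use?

  6 → cabin 1 (new)  [load 6/31]
  8 → cabin 1  [load 14/31]
  14 → cabin 1  [load 28/31]
  27 → cabin 2 (new)  [load 27/31]
  9 → cabin 3 (new)  [load 9/31]
  21 → cabin 3  [load 30/31]
  28 → cabin 4 (new)  [load 28/31]
  28 → cabin 5 (new)  [load 28/31]
  21 → cabin 6 (new)  [load 21/31]
  30 → cabin 7 (new)  [load 30/31]
  20 → cabin 8 (new)  [load 20/31]
  6 → cabin 6  [load 27/31]
8 cabins opened.

8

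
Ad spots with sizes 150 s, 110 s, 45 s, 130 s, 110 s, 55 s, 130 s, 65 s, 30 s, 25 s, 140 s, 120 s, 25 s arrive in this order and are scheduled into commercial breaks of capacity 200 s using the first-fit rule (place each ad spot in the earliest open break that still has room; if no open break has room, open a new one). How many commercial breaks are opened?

7

  150 → break 1 (new)  [load 150/200]
  110 → break 2 (new)  [load 110/200]
  45 → break 1  [load 195/200]
  130 → break 3 (new)  [load 130/200]
  110 → break 4 (new)  [load 110/200]
  55 → break 2  [load 165/200]
  130 → break 5 (new)  [load 130/200]
  65 → break 3  [load 195/200]
  30 → break 2  [load 195/200]
  25 → break 4  [load 135/200]
  140 → break 6 (new)  [load 140/200]
  120 → break 7 (new)  [load 120/200]
  25 → break 4  [load 160/200]
7 commercial breaks opened.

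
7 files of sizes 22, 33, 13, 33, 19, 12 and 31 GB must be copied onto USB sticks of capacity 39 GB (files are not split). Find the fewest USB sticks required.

5

Total = 33 + 33 + 31 + 22 + 19 + 13 + 12 = 163 GB.
Lower bound: ⌈163/39⌉ = 5 USB sticks.
A packing using 5 USB sticks:
  USB stick 1: 33 = 33
  USB stick 2: 33 = 33
  USB stick 3: 31 = 31
  USB stick 4: 22 + 13 = 35
  USB stick 5: 19 + 12 = 31
This matches the lower bound, so 5 is optimal.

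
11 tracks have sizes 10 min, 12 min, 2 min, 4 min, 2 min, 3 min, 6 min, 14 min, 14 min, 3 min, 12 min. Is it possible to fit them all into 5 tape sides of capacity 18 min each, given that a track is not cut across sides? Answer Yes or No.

A valid assignment using 5 tape sides:
  side 1: 14 + 4 = 18
  side 2: 14 + 3 = 17
  side 3: 12 + 6 = 18
  side 4: 12 + 3 + 2 = 17
  side 5: 10 + 2 = 12
Every load is within 18 min, so 5 tape sides suffice.

Yes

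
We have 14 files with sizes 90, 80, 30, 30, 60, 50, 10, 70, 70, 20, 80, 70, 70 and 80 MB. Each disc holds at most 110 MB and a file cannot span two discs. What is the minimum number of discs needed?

9

Total = 90 + 80 + 80 + 80 + 70 + 70 + 70 + 70 + 60 + 50 + 30 + 30 + 20 + 10 = 810 MB.
Lower bound: ⌈810/110⌉ = 8 discs.
Also, 9 files each exceed 55 MB, and no two of those can share a disc, so at least 9 discs are needed.
A packing using 9 discs:
  disc 1: 90 + 20 = 110
  disc 2: 80 + 30 = 110
  disc 3: 80 + 30 = 110
  disc 4: 80 + 10 = 90
  disc 5: 70 = 70
  disc 6: 70 = 70
  disc 7: 70 = 70
  disc 8: 70 = 70
  disc 9: 60 + 50 = 110
This matches the lower bound, so 9 is optimal.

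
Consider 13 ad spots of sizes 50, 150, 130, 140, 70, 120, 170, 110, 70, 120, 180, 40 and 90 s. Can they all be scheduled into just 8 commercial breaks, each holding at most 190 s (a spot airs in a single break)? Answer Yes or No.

No

Total = 1440 s; ⌈1440/190⌉ = 8.
The bound of 8 does not rule out 8, but exhaustive search shows no assignment into 8 commercial breaks of capacity 190 s exists — the minimum is 9.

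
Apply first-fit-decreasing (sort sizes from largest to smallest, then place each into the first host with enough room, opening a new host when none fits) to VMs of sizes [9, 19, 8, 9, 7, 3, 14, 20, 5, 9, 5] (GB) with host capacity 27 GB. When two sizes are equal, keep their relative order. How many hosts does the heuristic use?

5

Sorted descending: 20, 19, 14, 9, 9, 9, 8, 7, 5, 5, 3.
  20 → host 1 (new)  [load 20/27]
  19 → host 2 (new)  [load 19/27]
  14 → host 3 (new)  [load 14/27]
  9 → host 3  [load 23/27]
  9 → host 4 (new)  [load 9/27]
  9 → host 4  [load 18/27]
  8 → host 2  [load 27/27]
  7 → host 1  [load 27/27]
  5 → host 4  [load 23/27]
  5 → host 5 (new)  [load 5/27]
  3 → host 3  [load 26/27]
5 hosts opened.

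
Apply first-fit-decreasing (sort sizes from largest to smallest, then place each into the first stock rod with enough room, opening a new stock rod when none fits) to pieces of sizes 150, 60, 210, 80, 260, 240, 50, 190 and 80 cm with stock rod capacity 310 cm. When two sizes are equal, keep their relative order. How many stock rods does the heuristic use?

5

Sorted descending: 260, 240, 210, 190, 150, 80, 80, 60, 50.
  260 → stock rod 1 (new)  [load 260/310]
  240 → stock rod 2 (new)  [load 240/310]
  210 → stock rod 3 (new)  [load 210/310]
  190 → stock rod 4 (new)  [load 190/310]
  150 → stock rod 5 (new)  [load 150/310]
  80 → stock rod 3  [load 290/310]
  80 → stock rod 4  [load 270/310]
  60 → stock rod 2  [load 300/310]
  50 → stock rod 1  [load 310/310]
5 stock rods opened.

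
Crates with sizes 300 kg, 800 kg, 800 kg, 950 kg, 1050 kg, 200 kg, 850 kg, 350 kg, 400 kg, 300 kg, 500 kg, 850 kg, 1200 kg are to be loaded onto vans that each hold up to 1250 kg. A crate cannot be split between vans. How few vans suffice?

Total = 1200 + 1050 + 950 + 850 + 850 + 800 + 800 + 500 + 400 + 350 + 300 + 300 + 200 = 8550 kg.
Lower bound: ⌈8550/1250⌉ = 7 vans.
A packing using 8 vans:
  van 1: 1200 = 1200
  van 2: 1050 + 200 = 1250
  van 3: 950 + 300 = 1250
  van 4: 850 + 400 = 1250
  van 5: 850 + 350 = 1200
  van 6: 800 + 300 = 1100
  van 7: 800 = 800
  van 8: 500 = 500
No arrangement into 7 vans stays within capacity, so 8 is optimal.

8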